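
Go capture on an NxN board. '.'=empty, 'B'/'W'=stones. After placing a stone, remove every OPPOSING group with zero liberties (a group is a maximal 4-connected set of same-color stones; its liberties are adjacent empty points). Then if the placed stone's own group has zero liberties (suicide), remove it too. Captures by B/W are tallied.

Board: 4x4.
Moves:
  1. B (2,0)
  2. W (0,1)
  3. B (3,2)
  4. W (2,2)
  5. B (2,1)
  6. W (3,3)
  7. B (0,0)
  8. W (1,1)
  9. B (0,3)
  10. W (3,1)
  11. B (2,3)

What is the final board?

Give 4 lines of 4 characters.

Answer: BW.B
.W..
BBWB
.W.W

Derivation:
Move 1: B@(2,0) -> caps B=0 W=0
Move 2: W@(0,1) -> caps B=0 W=0
Move 3: B@(3,2) -> caps B=0 W=0
Move 4: W@(2,2) -> caps B=0 W=0
Move 5: B@(2,1) -> caps B=0 W=0
Move 6: W@(3,3) -> caps B=0 W=0
Move 7: B@(0,0) -> caps B=0 W=0
Move 8: W@(1,1) -> caps B=0 W=0
Move 9: B@(0,3) -> caps B=0 W=0
Move 10: W@(3,1) -> caps B=0 W=1
Move 11: B@(2,3) -> caps B=0 W=1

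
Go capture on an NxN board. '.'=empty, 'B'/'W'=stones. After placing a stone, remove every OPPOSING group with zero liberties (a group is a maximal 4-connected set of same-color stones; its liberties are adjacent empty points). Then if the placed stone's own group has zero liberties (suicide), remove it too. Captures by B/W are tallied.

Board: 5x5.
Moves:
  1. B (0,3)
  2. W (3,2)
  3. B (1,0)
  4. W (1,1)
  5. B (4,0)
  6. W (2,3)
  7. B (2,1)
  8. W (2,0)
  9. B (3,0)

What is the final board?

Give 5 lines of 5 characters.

Move 1: B@(0,3) -> caps B=0 W=0
Move 2: W@(3,2) -> caps B=0 W=0
Move 3: B@(1,0) -> caps B=0 W=0
Move 4: W@(1,1) -> caps B=0 W=0
Move 5: B@(4,0) -> caps B=0 W=0
Move 6: W@(2,3) -> caps B=0 W=0
Move 7: B@(2,1) -> caps B=0 W=0
Move 8: W@(2,0) -> caps B=0 W=0
Move 9: B@(3,0) -> caps B=1 W=0

Answer: ...B.
BW...
.B.W.
B.W..
B....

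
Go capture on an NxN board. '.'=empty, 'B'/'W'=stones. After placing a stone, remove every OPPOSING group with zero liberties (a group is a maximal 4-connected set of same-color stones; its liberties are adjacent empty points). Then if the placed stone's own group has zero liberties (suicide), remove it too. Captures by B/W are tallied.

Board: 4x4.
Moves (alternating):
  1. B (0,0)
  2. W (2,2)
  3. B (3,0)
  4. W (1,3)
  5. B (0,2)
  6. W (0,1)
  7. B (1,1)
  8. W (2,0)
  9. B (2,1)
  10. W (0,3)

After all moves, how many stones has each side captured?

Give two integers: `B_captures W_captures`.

Answer: 1 0

Derivation:
Move 1: B@(0,0) -> caps B=0 W=0
Move 2: W@(2,2) -> caps B=0 W=0
Move 3: B@(3,0) -> caps B=0 W=0
Move 4: W@(1,3) -> caps B=0 W=0
Move 5: B@(0,2) -> caps B=0 W=0
Move 6: W@(0,1) -> caps B=0 W=0
Move 7: B@(1,1) -> caps B=1 W=0
Move 8: W@(2,0) -> caps B=1 W=0
Move 9: B@(2,1) -> caps B=1 W=0
Move 10: W@(0,3) -> caps B=1 W=0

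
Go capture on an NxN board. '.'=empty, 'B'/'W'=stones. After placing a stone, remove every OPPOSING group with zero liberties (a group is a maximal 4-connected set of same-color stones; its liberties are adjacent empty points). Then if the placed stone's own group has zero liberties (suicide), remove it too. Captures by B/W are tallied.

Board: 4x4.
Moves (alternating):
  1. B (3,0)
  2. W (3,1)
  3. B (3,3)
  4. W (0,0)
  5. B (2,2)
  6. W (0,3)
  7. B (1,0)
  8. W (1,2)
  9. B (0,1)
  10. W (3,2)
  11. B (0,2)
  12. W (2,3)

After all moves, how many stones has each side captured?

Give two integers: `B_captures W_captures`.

Move 1: B@(3,0) -> caps B=0 W=0
Move 2: W@(3,1) -> caps B=0 W=0
Move 3: B@(3,3) -> caps B=0 W=0
Move 4: W@(0,0) -> caps B=0 W=0
Move 5: B@(2,2) -> caps B=0 W=0
Move 6: W@(0,3) -> caps B=0 W=0
Move 7: B@(1,0) -> caps B=0 W=0
Move 8: W@(1,2) -> caps B=0 W=0
Move 9: B@(0,1) -> caps B=1 W=0
Move 10: W@(3,2) -> caps B=1 W=0
Move 11: B@(0,2) -> caps B=1 W=0
Move 12: W@(2,3) -> caps B=1 W=1

Answer: 1 1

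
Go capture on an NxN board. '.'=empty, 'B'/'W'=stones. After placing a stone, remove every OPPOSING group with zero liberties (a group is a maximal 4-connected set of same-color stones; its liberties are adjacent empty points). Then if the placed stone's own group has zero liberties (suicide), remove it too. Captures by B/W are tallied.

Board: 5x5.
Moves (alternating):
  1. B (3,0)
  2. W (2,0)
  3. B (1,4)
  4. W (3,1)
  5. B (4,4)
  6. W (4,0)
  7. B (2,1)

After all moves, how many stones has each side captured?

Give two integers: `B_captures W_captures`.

Move 1: B@(3,0) -> caps B=0 W=0
Move 2: W@(2,0) -> caps B=0 W=0
Move 3: B@(1,4) -> caps B=0 W=0
Move 4: W@(3,1) -> caps B=0 W=0
Move 5: B@(4,4) -> caps B=0 W=0
Move 6: W@(4,0) -> caps B=0 W=1
Move 7: B@(2,1) -> caps B=0 W=1

Answer: 0 1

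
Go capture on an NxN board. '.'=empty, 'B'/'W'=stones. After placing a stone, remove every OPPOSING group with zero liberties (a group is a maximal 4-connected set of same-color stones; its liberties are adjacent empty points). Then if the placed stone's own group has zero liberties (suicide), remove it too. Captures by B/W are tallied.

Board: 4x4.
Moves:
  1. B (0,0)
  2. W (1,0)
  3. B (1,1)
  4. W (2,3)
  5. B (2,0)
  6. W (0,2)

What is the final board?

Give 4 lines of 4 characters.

Move 1: B@(0,0) -> caps B=0 W=0
Move 2: W@(1,0) -> caps B=0 W=0
Move 3: B@(1,1) -> caps B=0 W=0
Move 4: W@(2,3) -> caps B=0 W=0
Move 5: B@(2,0) -> caps B=1 W=0
Move 6: W@(0,2) -> caps B=1 W=0

Answer: B.W.
.B..
B..W
....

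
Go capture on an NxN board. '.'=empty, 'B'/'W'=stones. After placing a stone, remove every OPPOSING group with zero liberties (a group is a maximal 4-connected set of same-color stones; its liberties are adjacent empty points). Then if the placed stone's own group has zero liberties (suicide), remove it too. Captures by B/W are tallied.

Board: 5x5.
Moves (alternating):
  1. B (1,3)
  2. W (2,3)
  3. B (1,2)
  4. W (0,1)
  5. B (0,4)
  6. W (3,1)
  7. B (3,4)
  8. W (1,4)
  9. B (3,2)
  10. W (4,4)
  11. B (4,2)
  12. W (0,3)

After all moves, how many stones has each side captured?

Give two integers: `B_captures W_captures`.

Answer: 0 1

Derivation:
Move 1: B@(1,3) -> caps B=0 W=0
Move 2: W@(2,3) -> caps B=0 W=0
Move 3: B@(1,2) -> caps B=0 W=0
Move 4: W@(0,1) -> caps B=0 W=0
Move 5: B@(0,4) -> caps B=0 W=0
Move 6: W@(3,1) -> caps B=0 W=0
Move 7: B@(3,4) -> caps B=0 W=0
Move 8: W@(1,4) -> caps B=0 W=0
Move 9: B@(3,2) -> caps B=0 W=0
Move 10: W@(4,4) -> caps B=0 W=0
Move 11: B@(4,2) -> caps B=0 W=0
Move 12: W@(0,3) -> caps B=0 W=1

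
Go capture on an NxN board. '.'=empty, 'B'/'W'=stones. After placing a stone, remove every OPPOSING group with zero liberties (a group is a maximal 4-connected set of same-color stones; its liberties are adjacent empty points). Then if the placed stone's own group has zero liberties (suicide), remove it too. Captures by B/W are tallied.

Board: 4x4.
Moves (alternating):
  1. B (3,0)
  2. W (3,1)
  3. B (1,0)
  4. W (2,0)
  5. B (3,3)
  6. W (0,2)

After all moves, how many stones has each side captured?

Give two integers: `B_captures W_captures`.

Move 1: B@(3,0) -> caps B=0 W=0
Move 2: W@(3,1) -> caps B=0 W=0
Move 3: B@(1,0) -> caps B=0 W=0
Move 4: W@(2,0) -> caps B=0 W=1
Move 5: B@(3,3) -> caps B=0 W=1
Move 6: W@(0,2) -> caps B=0 W=1

Answer: 0 1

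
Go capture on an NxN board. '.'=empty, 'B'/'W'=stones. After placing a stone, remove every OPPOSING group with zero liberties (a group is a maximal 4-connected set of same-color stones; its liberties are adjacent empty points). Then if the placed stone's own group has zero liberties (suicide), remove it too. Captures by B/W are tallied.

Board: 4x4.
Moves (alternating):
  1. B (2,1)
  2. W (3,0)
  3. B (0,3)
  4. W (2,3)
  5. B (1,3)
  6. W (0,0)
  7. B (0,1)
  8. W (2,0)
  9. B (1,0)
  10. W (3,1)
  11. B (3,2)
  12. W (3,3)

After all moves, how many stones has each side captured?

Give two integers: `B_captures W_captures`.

Answer: 4 0

Derivation:
Move 1: B@(2,1) -> caps B=0 W=0
Move 2: W@(3,0) -> caps B=0 W=0
Move 3: B@(0,3) -> caps B=0 W=0
Move 4: W@(2,3) -> caps B=0 W=0
Move 5: B@(1,3) -> caps B=0 W=0
Move 6: W@(0,0) -> caps B=0 W=0
Move 7: B@(0,1) -> caps B=0 W=0
Move 8: W@(2,0) -> caps B=0 W=0
Move 9: B@(1,0) -> caps B=1 W=0
Move 10: W@(3,1) -> caps B=1 W=0
Move 11: B@(3,2) -> caps B=4 W=0
Move 12: W@(3,3) -> caps B=4 W=0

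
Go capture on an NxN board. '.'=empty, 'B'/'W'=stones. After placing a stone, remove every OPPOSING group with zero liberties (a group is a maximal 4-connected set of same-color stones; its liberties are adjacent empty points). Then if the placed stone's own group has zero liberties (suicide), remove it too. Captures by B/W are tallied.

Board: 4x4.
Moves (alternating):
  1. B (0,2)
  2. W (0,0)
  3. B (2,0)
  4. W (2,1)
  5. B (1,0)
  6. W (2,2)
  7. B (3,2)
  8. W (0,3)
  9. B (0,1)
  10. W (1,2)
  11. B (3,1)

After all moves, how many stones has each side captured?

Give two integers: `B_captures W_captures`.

Move 1: B@(0,2) -> caps B=0 W=0
Move 2: W@(0,0) -> caps B=0 W=0
Move 3: B@(2,0) -> caps B=0 W=0
Move 4: W@(2,1) -> caps B=0 W=0
Move 5: B@(1,0) -> caps B=0 W=0
Move 6: W@(2,2) -> caps B=0 W=0
Move 7: B@(3,2) -> caps B=0 W=0
Move 8: W@(0,3) -> caps B=0 W=0
Move 9: B@(0,1) -> caps B=1 W=0
Move 10: W@(1,2) -> caps B=1 W=0
Move 11: B@(3,1) -> caps B=1 W=0

Answer: 1 0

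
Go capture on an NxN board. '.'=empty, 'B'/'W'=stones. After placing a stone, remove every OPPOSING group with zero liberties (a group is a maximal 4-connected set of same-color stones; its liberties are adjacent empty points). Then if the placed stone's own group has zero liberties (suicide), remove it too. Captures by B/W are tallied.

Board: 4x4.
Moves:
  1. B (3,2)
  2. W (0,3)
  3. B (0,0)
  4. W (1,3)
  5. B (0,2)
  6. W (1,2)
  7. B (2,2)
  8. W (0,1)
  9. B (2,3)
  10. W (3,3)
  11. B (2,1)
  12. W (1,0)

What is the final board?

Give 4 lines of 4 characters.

Answer: .W.W
W.WW
.BBB
..B.

Derivation:
Move 1: B@(3,2) -> caps B=0 W=0
Move 2: W@(0,3) -> caps B=0 W=0
Move 3: B@(0,0) -> caps B=0 W=0
Move 4: W@(1,3) -> caps B=0 W=0
Move 5: B@(0,2) -> caps B=0 W=0
Move 6: W@(1,2) -> caps B=0 W=0
Move 7: B@(2,2) -> caps B=0 W=0
Move 8: W@(0,1) -> caps B=0 W=1
Move 9: B@(2,3) -> caps B=0 W=1
Move 10: W@(3,3) -> caps B=0 W=1
Move 11: B@(2,1) -> caps B=0 W=1
Move 12: W@(1,0) -> caps B=0 W=2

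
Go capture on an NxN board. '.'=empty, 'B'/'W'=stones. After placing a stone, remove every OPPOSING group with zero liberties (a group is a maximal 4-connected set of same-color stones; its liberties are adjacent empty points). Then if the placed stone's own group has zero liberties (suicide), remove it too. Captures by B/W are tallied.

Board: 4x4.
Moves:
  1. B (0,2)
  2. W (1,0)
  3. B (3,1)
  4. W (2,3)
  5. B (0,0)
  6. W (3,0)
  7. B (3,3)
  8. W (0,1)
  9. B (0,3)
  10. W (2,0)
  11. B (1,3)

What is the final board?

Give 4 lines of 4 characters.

Move 1: B@(0,2) -> caps B=0 W=0
Move 2: W@(1,0) -> caps B=0 W=0
Move 3: B@(3,1) -> caps B=0 W=0
Move 4: W@(2,3) -> caps B=0 W=0
Move 5: B@(0,0) -> caps B=0 W=0
Move 6: W@(3,0) -> caps B=0 W=0
Move 7: B@(3,3) -> caps B=0 W=0
Move 8: W@(0,1) -> caps B=0 W=1
Move 9: B@(0,3) -> caps B=0 W=1
Move 10: W@(2,0) -> caps B=0 W=1
Move 11: B@(1,3) -> caps B=0 W=1

Answer: .WBB
W..B
W..W
WB.B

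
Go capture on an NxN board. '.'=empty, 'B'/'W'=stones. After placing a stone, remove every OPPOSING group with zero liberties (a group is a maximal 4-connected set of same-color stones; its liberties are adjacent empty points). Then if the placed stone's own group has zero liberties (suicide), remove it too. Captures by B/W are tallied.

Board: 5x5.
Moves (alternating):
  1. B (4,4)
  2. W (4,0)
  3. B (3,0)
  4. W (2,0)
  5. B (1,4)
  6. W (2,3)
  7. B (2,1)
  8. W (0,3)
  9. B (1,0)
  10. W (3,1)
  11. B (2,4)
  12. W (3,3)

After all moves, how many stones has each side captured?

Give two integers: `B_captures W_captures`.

Move 1: B@(4,4) -> caps B=0 W=0
Move 2: W@(4,0) -> caps B=0 W=0
Move 3: B@(3,0) -> caps B=0 W=0
Move 4: W@(2,0) -> caps B=0 W=0
Move 5: B@(1,4) -> caps B=0 W=0
Move 6: W@(2,3) -> caps B=0 W=0
Move 7: B@(2,1) -> caps B=0 W=0
Move 8: W@(0,3) -> caps B=0 W=0
Move 9: B@(1,0) -> caps B=1 W=0
Move 10: W@(3,1) -> caps B=1 W=0
Move 11: B@(2,4) -> caps B=1 W=0
Move 12: W@(3,3) -> caps B=1 W=0

Answer: 1 0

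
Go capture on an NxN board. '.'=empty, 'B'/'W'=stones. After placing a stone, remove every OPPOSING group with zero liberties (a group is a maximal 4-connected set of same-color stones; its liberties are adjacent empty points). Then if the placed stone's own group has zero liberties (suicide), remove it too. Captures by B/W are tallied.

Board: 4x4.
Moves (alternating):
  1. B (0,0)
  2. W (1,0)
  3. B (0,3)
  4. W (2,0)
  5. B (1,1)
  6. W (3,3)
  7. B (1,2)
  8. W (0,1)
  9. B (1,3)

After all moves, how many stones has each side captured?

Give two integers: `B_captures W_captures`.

Move 1: B@(0,0) -> caps B=0 W=0
Move 2: W@(1,0) -> caps B=0 W=0
Move 3: B@(0,3) -> caps B=0 W=0
Move 4: W@(2,0) -> caps B=0 W=0
Move 5: B@(1,1) -> caps B=0 W=0
Move 6: W@(3,3) -> caps B=0 W=0
Move 7: B@(1,2) -> caps B=0 W=0
Move 8: W@(0,1) -> caps B=0 W=1
Move 9: B@(1,3) -> caps B=0 W=1

Answer: 0 1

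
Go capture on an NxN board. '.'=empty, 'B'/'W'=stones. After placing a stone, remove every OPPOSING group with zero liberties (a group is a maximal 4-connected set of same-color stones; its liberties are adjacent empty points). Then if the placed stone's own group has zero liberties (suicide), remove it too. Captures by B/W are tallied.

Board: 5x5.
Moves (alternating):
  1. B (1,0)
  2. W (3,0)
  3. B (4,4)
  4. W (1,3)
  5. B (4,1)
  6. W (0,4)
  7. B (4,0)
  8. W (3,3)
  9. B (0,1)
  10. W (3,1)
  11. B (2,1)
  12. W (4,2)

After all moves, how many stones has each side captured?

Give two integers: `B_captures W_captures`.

Answer: 0 2

Derivation:
Move 1: B@(1,0) -> caps B=0 W=0
Move 2: W@(3,0) -> caps B=0 W=0
Move 3: B@(4,4) -> caps B=0 W=0
Move 4: W@(1,3) -> caps B=0 W=0
Move 5: B@(4,1) -> caps B=0 W=0
Move 6: W@(0,4) -> caps B=0 W=0
Move 7: B@(4,0) -> caps B=0 W=0
Move 8: W@(3,3) -> caps B=0 W=0
Move 9: B@(0,1) -> caps B=0 W=0
Move 10: W@(3,1) -> caps B=0 W=0
Move 11: B@(2,1) -> caps B=0 W=0
Move 12: W@(4,2) -> caps B=0 W=2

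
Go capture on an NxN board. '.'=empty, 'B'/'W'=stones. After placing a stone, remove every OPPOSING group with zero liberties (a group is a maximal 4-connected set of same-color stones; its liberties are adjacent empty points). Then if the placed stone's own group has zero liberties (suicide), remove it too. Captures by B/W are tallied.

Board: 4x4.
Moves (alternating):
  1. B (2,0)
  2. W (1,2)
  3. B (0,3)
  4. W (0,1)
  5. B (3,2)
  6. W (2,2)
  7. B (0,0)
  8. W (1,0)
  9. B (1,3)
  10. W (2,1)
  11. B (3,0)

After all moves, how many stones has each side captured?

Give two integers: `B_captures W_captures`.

Answer: 0 1

Derivation:
Move 1: B@(2,0) -> caps B=0 W=0
Move 2: W@(1,2) -> caps B=0 W=0
Move 3: B@(0,3) -> caps B=0 W=0
Move 4: W@(0,1) -> caps B=0 W=0
Move 5: B@(3,2) -> caps B=0 W=0
Move 6: W@(2,2) -> caps B=0 W=0
Move 7: B@(0,0) -> caps B=0 W=0
Move 8: W@(1,0) -> caps B=0 W=1
Move 9: B@(1,3) -> caps B=0 W=1
Move 10: W@(2,1) -> caps B=0 W=1
Move 11: B@(3,0) -> caps B=0 W=1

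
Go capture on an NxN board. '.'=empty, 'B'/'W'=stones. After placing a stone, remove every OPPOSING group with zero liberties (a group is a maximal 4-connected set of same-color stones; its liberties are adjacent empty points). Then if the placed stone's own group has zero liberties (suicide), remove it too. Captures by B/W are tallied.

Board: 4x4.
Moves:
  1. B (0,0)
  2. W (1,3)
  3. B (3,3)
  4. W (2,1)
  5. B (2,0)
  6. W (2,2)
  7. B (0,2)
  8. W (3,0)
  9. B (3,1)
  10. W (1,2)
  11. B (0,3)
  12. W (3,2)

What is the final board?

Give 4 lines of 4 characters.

Answer: B.BB
..WW
BWW.
.BWB

Derivation:
Move 1: B@(0,0) -> caps B=0 W=0
Move 2: W@(1,3) -> caps B=0 W=0
Move 3: B@(3,3) -> caps B=0 W=0
Move 4: W@(2,1) -> caps B=0 W=0
Move 5: B@(2,0) -> caps B=0 W=0
Move 6: W@(2,2) -> caps B=0 W=0
Move 7: B@(0,2) -> caps B=0 W=0
Move 8: W@(3,0) -> caps B=0 W=0
Move 9: B@(3,1) -> caps B=1 W=0
Move 10: W@(1,2) -> caps B=1 W=0
Move 11: B@(0,3) -> caps B=1 W=0
Move 12: W@(3,2) -> caps B=1 W=0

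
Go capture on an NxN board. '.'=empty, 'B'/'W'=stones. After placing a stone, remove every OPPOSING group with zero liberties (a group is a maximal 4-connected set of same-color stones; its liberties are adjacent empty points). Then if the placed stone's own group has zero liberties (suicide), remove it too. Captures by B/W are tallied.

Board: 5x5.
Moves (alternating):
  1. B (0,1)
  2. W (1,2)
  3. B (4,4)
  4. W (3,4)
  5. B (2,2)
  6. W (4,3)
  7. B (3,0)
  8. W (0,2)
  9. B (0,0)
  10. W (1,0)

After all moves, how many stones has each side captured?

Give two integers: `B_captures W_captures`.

Move 1: B@(0,1) -> caps B=0 W=0
Move 2: W@(1,2) -> caps B=0 W=0
Move 3: B@(4,4) -> caps B=0 W=0
Move 4: W@(3,4) -> caps B=0 W=0
Move 5: B@(2,2) -> caps B=0 W=0
Move 6: W@(4,3) -> caps B=0 W=1
Move 7: B@(3,0) -> caps B=0 W=1
Move 8: W@(0,2) -> caps B=0 W=1
Move 9: B@(0,0) -> caps B=0 W=1
Move 10: W@(1,0) -> caps B=0 W=1

Answer: 0 1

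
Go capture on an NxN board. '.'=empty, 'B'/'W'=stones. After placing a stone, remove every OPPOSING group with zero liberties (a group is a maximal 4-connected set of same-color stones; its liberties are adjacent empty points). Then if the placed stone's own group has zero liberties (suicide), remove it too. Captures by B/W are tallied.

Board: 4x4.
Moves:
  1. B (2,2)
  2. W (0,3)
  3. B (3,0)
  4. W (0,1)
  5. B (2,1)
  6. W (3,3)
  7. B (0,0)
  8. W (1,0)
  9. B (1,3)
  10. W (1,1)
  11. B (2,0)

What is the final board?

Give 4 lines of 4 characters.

Move 1: B@(2,2) -> caps B=0 W=0
Move 2: W@(0,3) -> caps B=0 W=0
Move 3: B@(3,0) -> caps B=0 W=0
Move 4: W@(0,1) -> caps B=0 W=0
Move 5: B@(2,1) -> caps B=0 W=0
Move 6: W@(3,3) -> caps B=0 W=0
Move 7: B@(0,0) -> caps B=0 W=0
Move 8: W@(1,0) -> caps B=0 W=1
Move 9: B@(1,3) -> caps B=0 W=1
Move 10: W@(1,1) -> caps B=0 W=1
Move 11: B@(2,0) -> caps B=0 W=1

Answer: .W.W
WW.B
BBB.
B..W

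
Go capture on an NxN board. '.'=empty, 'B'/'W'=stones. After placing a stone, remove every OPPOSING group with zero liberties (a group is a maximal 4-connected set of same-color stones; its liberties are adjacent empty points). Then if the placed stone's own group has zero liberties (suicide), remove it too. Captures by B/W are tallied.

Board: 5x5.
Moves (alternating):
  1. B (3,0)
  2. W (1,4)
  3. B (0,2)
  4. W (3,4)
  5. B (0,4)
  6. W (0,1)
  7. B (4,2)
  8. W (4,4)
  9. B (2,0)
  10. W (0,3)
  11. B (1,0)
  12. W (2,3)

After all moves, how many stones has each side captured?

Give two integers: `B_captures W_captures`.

Move 1: B@(3,0) -> caps B=0 W=0
Move 2: W@(1,4) -> caps B=0 W=0
Move 3: B@(0,2) -> caps B=0 W=0
Move 4: W@(3,4) -> caps B=0 W=0
Move 5: B@(0,4) -> caps B=0 W=0
Move 6: W@(0,1) -> caps B=0 W=0
Move 7: B@(4,2) -> caps B=0 W=0
Move 8: W@(4,4) -> caps B=0 W=0
Move 9: B@(2,0) -> caps B=0 W=0
Move 10: W@(0,3) -> caps B=0 W=1
Move 11: B@(1,0) -> caps B=0 W=1
Move 12: W@(2,3) -> caps B=0 W=1

Answer: 0 1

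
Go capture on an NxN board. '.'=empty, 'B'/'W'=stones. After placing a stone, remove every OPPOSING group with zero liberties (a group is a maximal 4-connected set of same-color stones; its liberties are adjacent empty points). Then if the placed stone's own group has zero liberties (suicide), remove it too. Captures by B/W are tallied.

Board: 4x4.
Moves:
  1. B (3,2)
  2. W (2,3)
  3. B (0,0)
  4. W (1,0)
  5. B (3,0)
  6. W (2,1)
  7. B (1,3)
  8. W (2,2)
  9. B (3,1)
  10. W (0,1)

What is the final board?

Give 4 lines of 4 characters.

Move 1: B@(3,2) -> caps B=0 W=0
Move 2: W@(2,3) -> caps B=0 W=0
Move 3: B@(0,0) -> caps B=0 W=0
Move 4: W@(1,0) -> caps B=0 W=0
Move 5: B@(3,0) -> caps B=0 W=0
Move 6: W@(2,1) -> caps B=0 W=0
Move 7: B@(1,3) -> caps B=0 W=0
Move 8: W@(2,2) -> caps B=0 W=0
Move 9: B@(3,1) -> caps B=0 W=0
Move 10: W@(0,1) -> caps B=0 W=1

Answer: .W..
W..B
.WWW
BBB.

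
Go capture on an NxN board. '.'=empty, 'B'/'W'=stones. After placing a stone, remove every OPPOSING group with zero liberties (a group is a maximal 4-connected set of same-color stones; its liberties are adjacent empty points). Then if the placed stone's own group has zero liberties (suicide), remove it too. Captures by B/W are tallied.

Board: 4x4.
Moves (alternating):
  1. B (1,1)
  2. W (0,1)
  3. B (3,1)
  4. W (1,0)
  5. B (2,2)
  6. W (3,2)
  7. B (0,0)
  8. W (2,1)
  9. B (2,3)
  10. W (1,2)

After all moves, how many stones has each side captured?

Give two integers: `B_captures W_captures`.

Move 1: B@(1,1) -> caps B=0 W=0
Move 2: W@(0,1) -> caps B=0 W=0
Move 3: B@(3,1) -> caps B=0 W=0
Move 4: W@(1,0) -> caps B=0 W=0
Move 5: B@(2,2) -> caps B=0 W=0
Move 6: W@(3,2) -> caps B=0 W=0
Move 7: B@(0,0) -> caps B=0 W=0
Move 8: W@(2,1) -> caps B=0 W=0
Move 9: B@(2,3) -> caps B=0 W=0
Move 10: W@(1,2) -> caps B=0 W=1

Answer: 0 1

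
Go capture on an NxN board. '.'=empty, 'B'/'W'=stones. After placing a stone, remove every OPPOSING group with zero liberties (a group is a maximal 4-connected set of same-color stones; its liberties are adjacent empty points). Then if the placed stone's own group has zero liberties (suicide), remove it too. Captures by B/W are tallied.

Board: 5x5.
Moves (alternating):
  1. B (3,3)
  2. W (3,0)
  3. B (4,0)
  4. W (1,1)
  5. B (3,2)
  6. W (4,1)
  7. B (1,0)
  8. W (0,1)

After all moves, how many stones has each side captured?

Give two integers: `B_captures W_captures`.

Move 1: B@(3,3) -> caps B=0 W=0
Move 2: W@(3,0) -> caps B=0 W=0
Move 3: B@(4,0) -> caps B=0 W=0
Move 4: W@(1,1) -> caps B=0 W=0
Move 5: B@(3,2) -> caps B=0 W=0
Move 6: W@(4,1) -> caps B=0 W=1
Move 7: B@(1,0) -> caps B=0 W=1
Move 8: W@(0,1) -> caps B=0 W=1

Answer: 0 1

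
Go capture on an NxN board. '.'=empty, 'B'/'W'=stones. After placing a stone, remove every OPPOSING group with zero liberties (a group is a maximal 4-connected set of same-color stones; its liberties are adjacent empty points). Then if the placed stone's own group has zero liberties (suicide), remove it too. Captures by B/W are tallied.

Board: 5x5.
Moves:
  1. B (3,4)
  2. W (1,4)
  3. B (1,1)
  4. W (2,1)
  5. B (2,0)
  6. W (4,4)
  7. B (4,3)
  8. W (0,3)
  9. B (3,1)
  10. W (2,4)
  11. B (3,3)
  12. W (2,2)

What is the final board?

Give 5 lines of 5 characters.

Answer: ...W.
.B..W
BWW.W
.B.BB
...B.

Derivation:
Move 1: B@(3,4) -> caps B=0 W=0
Move 2: W@(1,4) -> caps B=0 W=0
Move 3: B@(1,1) -> caps B=0 W=0
Move 4: W@(2,1) -> caps B=0 W=0
Move 5: B@(2,0) -> caps B=0 W=0
Move 6: W@(4,4) -> caps B=0 W=0
Move 7: B@(4,3) -> caps B=1 W=0
Move 8: W@(0,3) -> caps B=1 W=0
Move 9: B@(3,1) -> caps B=1 W=0
Move 10: W@(2,4) -> caps B=1 W=0
Move 11: B@(3,3) -> caps B=1 W=0
Move 12: W@(2,2) -> caps B=1 W=0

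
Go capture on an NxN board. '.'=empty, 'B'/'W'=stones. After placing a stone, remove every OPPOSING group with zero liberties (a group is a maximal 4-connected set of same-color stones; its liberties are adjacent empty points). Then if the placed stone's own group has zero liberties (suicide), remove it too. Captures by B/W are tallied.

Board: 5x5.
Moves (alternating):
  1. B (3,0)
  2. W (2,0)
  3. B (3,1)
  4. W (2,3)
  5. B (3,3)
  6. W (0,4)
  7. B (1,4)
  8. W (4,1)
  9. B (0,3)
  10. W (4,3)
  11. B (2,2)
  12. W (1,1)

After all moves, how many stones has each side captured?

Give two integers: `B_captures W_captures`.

Answer: 1 0

Derivation:
Move 1: B@(3,0) -> caps B=0 W=0
Move 2: W@(2,0) -> caps B=0 W=0
Move 3: B@(3,1) -> caps B=0 W=0
Move 4: W@(2,3) -> caps B=0 W=0
Move 5: B@(3,3) -> caps B=0 W=0
Move 6: W@(0,4) -> caps B=0 W=0
Move 7: B@(1,4) -> caps B=0 W=0
Move 8: W@(4,1) -> caps B=0 W=0
Move 9: B@(0,3) -> caps B=1 W=0
Move 10: W@(4,3) -> caps B=1 W=0
Move 11: B@(2,2) -> caps B=1 W=0
Move 12: W@(1,1) -> caps B=1 W=0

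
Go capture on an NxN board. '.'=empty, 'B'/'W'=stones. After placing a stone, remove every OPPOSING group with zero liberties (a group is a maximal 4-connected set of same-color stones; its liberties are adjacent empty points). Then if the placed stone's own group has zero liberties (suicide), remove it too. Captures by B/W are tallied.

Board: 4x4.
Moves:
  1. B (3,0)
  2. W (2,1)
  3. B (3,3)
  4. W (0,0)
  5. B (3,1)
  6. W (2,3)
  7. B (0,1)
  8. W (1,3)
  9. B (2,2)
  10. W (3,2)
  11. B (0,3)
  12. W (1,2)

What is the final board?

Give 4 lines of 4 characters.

Answer: WB.B
..WW
.W.W
BBW.

Derivation:
Move 1: B@(3,0) -> caps B=0 W=0
Move 2: W@(2,1) -> caps B=0 W=0
Move 3: B@(3,3) -> caps B=0 W=0
Move 4: W@(0,0) -> caps B=0 W=0
Move 5: B@(3,1) -> caps B=0 W=0
Move 6: W@(2,3) -> caps B=0 W=0
Move 7: B@(0,1) -> caps B=0 W=0
Move 8: W@(1,3) -> caps B=0 W=0
Move 9: B@(2,2) -> caps B=0 W=0
Move 10: W@(3,2) -> caps B=0 W=1
Move 11: B@(0,3) -> caps B=0 W=1
Move 12: W@(1,2) -> caps B=0 W=2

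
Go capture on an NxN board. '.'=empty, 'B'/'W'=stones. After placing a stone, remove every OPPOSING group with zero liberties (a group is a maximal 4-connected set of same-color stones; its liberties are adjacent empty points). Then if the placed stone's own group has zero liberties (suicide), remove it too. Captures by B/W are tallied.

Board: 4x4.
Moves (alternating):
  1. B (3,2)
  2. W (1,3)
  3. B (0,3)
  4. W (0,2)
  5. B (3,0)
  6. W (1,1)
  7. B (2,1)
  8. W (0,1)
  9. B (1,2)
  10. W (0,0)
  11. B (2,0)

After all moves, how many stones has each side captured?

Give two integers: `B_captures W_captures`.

Answer: 0 1

Derivation:
Move 1: B@(3,2) -> caps B=0 W=0
Move 2: W@(1,3) -> caps B=0 W=0
Move 3: B@(0,3) -> caps B=0 W=0
Move 4: W@(0,2) -> caps B=0 W=1
Move 5: B@(3,0) -> caps B=0 W=1
Move 6: W@(1,1) -> caps B=0 W=1
Move 7: B@(2,1) -> caps B=0 W=1
Move 8: W@(0,1) -> caps B=0 W=1
Move 9: B@(1,2) -> caps B=0 W=1
Move 10: W@(0,0) -> caps B=0 W=1
Move 11: B@(2,0) -> caps B=0 W=1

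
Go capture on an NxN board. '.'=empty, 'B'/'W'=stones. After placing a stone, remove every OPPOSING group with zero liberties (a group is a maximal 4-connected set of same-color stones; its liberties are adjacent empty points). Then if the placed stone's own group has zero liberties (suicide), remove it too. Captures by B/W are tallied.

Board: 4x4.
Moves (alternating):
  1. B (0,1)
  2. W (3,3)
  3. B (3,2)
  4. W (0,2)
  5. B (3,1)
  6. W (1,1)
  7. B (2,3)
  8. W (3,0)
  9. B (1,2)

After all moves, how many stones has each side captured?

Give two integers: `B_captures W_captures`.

Answer: 1 0

Derivation:
Move 1: B@(0,1) -> caps B=0 W=0
Move 2: W@(3,3) -> caps B=0 W=0
Move 3: B@(3,2) -> caps B=0 W=0
Move 4: W@(0,2) -> caps B=0 W=0
Move 5: B@(3,1) -> caps B=0 W=0
Move 6: W@(1,1) -> caps B=0 W=0
Move 7: B@(2,3) -> caps B=1 W=0
Move 8: W@(3,0) -> caps B=1 W=0
Move 9: B@(1,2) -> caps B=1 W=0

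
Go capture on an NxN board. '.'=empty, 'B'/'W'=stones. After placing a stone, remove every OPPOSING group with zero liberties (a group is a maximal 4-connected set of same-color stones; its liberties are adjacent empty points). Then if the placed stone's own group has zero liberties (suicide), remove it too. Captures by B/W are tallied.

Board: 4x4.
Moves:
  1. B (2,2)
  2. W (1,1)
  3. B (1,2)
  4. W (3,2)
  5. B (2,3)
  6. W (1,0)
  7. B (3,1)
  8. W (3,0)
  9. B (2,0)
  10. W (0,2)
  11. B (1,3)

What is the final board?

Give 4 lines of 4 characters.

Answer: ..W.
WWBB
B.BB
.BW.

Derivation:
Move 1: B@(2,2) -> caps B=0 W=0
Move 2: W@(1,1) -> caps B=0 W=0
Move 3: B@(1,2) -> caps B=0 W=0
Move 4: W@(3,2) -> caps B=0 W=0
Move 5: B@(2,3) -> caps B=0 W=0
Move 6: W@(1,0) -> caps B=0 W=0
Move 7: B@(3,1) -> caps B=0 W=0
Move 8: W@(3,0) -> caps B=0 W=0
Move 9: B@(2,0) -> caps B=1 W=0
Move 10: W@(0,2) -> caps B=1 W=0
Move 11: B@(1,3) -> caps B=1 W=0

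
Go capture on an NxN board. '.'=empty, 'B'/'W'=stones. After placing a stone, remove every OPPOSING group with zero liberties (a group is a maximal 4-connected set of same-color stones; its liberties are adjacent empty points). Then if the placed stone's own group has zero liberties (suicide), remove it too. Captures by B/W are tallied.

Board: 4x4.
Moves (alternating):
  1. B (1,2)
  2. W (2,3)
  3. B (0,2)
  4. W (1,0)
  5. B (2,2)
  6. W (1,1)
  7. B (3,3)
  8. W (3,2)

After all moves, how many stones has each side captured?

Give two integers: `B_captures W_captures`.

Answer: 0 1

Derivation:
Move 1: B@(1,2) -> caps B=0 W=0
Move 2: W@(2,3) -> caps B=0 W=0
Move 3: B@(0,2) -> caps B=0 W=0
Move 4: W@(1,0) -> caps B=0 W=0
Move 5: B@(2,2) -> caps B=0 W=0
Move 6: W@(1,1) -> caps B=0 W=0
Move 7: B@(3,3) -> caps B=0 W=0
Move 8: W@(3,2) -> caps B=0 W=1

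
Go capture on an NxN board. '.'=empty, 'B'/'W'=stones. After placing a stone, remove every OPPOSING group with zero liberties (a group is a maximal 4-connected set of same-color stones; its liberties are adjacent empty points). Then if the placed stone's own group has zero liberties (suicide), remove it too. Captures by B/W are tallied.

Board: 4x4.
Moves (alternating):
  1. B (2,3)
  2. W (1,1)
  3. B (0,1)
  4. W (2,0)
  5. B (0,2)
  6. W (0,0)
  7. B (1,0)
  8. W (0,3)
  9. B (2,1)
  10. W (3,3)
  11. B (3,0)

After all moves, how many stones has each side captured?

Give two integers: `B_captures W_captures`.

Answer: 2 0

Derivation:
Move 1: B@(2,3) -> caps B=0 W=0
Move 2: W@(1,1) -> caps B=0 W=0
Move 3: B@(0,1) -> caps B=0 W=0
Move 4: W@(2,0) -> caps B=0 W=0
Move 5: B@(0,2) -> caps B=0 W=0
Move 6: W@(0,0) -> caps B=0 W=0
Move 7: B@(1,0) -> caps B=1 W=0
Move 8: W@(0,3) -> caps B=1 W=0
Move 9: B@(2,1) -> caps B=1 W=0
Move 10: W@(3,3) -> caps B=1 W=0
Move 11: B@(3,0) -> caps B=2 W=0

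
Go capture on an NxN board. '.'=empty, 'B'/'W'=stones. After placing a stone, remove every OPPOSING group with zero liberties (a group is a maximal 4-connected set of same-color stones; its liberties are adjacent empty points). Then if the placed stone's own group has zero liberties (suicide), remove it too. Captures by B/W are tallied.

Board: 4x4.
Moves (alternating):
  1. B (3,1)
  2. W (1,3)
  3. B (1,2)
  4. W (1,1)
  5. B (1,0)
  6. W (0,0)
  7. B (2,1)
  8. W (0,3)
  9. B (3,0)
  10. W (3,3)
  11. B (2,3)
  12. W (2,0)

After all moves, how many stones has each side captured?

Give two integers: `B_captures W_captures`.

Move 1: B@(3,1) -> caps B=0 W=0
Move 2: W@(1,3) -> caps B=0 W=0
Move 3: B@(1,2) -> caps B=0 W=0
Move 4: W@(1,1) -> caps B=0 W=0
Move 5: B@(1,0) -> caps B=0 W=0
Move 6: W@(0,0) -> caps B=0 W=0
Move 7: B@(2,1) -> caps B=0 W=0
Move 8: W@(0,3) -> caps B=0 W=0
Move 9: B@(3,0) -> caps B=0 W=0
Move 10: W@(3,3) -> caps B=0 W=0
Move 11: B@(2,3) -> caps B=0 W=0
Move 12: W@(2,0) -> caps B=0 W=1

Answer: 0 1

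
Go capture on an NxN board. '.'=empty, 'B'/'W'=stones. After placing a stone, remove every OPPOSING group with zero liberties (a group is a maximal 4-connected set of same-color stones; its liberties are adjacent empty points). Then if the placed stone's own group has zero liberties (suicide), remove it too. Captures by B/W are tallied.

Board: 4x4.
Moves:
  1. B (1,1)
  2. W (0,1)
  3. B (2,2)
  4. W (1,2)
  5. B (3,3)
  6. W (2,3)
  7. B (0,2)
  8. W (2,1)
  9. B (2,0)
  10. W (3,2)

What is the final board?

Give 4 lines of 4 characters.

Answer: .WB.
.BW.
BW.W
..W.

Derivation:
Move 1: B@(1,1) -> caps B=0 W=0
Move 2: W@(0,1) -> caps B=0 W=0
Move 3: B@(2,2) -> caps B=0 W=0
Move 4: W@(1,2) -> caps B=0 W=0
Move 5: B@(3,3) -> caps B=0 W=0
Move 6: W@(2,3) -> caps B=0 W=0
Move 7: B@(0,2) -> caps B=0 W=0
Move 8: W@(2,1) -> caps B=0 W=0
Move 9: B@(2,0) -> caps B=0 W=0
Move 10: W@(3,2) -> caps B=0 W=2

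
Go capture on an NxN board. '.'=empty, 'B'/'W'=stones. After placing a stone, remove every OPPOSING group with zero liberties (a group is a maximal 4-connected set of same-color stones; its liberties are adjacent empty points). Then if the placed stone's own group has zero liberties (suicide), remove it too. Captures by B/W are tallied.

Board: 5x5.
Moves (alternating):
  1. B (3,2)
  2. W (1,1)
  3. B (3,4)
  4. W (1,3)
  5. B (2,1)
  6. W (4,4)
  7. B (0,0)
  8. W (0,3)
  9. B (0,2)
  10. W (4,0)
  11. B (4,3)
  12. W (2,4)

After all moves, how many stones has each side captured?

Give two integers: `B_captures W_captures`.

Move 1: B@(3,2) -> caps B=0 W=0
Move 2: W@(1,1) -> caps B=0 W=0
Move 3: B@(3,4) -> caps B=0 W=0
Move 4: W@(1,3) -> caps B=0 W=0
Move 5: B@(2,1) -> caps B=0 W=0
Move 6: W@(4,4) -> caps B=0 W=0
Move 7: B@(0,0) -> caps B=0 W=0
Move 8: W@(0,3) -> caps B=0 W=0
Move 9: B@(0,2) -> caps B=0 W=0
Move 10: W@(4,0) -> caps B=0 W=0
Move 11: B@(4,3) -> caps B=1 W=0
Move 12: W@(2,4) -> caps B=1 W=0

Answer: 1 0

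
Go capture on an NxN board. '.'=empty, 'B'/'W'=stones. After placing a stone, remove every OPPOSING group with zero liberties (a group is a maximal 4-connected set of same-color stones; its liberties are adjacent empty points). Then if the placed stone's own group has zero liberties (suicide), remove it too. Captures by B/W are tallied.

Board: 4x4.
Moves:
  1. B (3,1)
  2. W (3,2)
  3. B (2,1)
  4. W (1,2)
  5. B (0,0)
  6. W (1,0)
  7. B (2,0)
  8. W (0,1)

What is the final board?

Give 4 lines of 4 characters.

Answer: .W..
W.W.
BB..
.BW.

Derivation:
Move 1: B@(3,1) -> caps B=0 W=0
Move 2: W@(3,2) -> caps B=0 W=0
Move 3: B@(2,1) -> caps B=0 W=0
Move 4: W@(1,2) -> caps B=0 W=0
Move 5: B@(0,0) -> caps B=0 W=0
Move 6: W@(1,0) -> caps B=0 W=0
Move 7: B@(2,0) -> caps B=0 W=0
Move 8: W@(0,1) -> caps B=0 W=1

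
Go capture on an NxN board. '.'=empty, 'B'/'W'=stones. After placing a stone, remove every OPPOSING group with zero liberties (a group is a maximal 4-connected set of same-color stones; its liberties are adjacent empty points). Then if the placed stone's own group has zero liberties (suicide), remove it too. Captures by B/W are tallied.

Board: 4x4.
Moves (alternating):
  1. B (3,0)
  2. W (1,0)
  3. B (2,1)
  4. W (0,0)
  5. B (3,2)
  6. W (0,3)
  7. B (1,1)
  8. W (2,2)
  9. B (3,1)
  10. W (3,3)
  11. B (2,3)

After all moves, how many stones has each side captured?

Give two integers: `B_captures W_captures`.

Answer: 1 0

Derivation:
Move 1: B@(3,0) -> caps B=0 W=0
Move 2: W@(1,0) -> caps B=0 W=0
Move 3: B@(2,1) -> caps B=0 W=0
Move 4: W@(0,0) -> caps B=0 W=0
Move 5: B@(3,2) -> caps B=0 W=0
Move 6: W@(0,3) -> caps B=0 W=0
Move 7: B@(1,1) -> caps B=0 W=0
Move 8: W@(2,2) -> caps B=0 W=0
Move 9: B@(3,1) -> caps B=0 W=0
Move 10: W@(3,3) -> caps B=0 W=0
Move 11: B@(2,3) -> caps B=1 W=0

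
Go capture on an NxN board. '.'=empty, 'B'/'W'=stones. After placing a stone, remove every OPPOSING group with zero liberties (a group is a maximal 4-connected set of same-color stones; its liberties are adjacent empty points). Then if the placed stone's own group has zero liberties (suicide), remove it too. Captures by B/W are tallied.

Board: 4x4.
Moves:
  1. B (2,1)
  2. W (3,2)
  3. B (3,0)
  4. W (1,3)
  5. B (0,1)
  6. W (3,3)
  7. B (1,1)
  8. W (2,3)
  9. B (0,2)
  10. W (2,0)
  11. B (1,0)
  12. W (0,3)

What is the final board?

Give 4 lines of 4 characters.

Answer: .BBW
BB.W
.B.W
B.WW

Derivation:
Move 1: B@(2,1) -> caps B=0 W=0
Move 2: W@(3,2) -> caps B=0 W=0
Move 3: B@(3,0) -> caps B=0 W=0
Move 4: W@(1,3) -> caps B=0 W=0
Move 5: B@(0,1) -> caps B=0 W=0
Move 6: W@(3,3) -> caps B=0 W=0
Move 7: B@(1,1) -> caps B=0 W=0
Move 8: W@(2,3) -> caps B=0 W=0
Move 9: B@(0,2) -> caps B=0 W=0
Move 10: W@(2,0) -> caps B=0 W=0
Move 11: B@(1,0) -> caps B=1 W=0
Move 12: W@(0,3) -> caps B=1 W=0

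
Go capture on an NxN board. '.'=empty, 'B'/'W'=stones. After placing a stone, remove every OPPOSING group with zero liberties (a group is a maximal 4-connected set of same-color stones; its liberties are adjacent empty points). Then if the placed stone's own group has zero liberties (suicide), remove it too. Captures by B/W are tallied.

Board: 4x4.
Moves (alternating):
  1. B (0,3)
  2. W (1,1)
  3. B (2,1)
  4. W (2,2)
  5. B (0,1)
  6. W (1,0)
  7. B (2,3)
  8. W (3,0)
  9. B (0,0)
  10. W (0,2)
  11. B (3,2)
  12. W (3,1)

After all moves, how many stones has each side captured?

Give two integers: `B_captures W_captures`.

Move 1: B@(0,3) -> caps B=0 W=0
Move 2: W@(1,1) -> caps B=0 W=0
Move 3: B@(2,1) -> caps B=0 W=0
Move 4: W@(2,2) -> caps B=0 W=0
Move 5: B@(0,1) -> caps B=0 W=0
Move 6: W@(1,0) -> caps B=0 W=0
Move 7: B@(2,3) -> caps B=0 W=0
Move 8: W@(3,0) -> caps B=0 W=0
Move 9: B@(0,0) -> caps B=0 W=0
Move 10: W@(0,2) -> caps B=0 W=2
Move 11: B@(3,2) -> caps B=0 W=2
Move 12: W@(3,1) -> caps B=0 W=2

Answer: 0 2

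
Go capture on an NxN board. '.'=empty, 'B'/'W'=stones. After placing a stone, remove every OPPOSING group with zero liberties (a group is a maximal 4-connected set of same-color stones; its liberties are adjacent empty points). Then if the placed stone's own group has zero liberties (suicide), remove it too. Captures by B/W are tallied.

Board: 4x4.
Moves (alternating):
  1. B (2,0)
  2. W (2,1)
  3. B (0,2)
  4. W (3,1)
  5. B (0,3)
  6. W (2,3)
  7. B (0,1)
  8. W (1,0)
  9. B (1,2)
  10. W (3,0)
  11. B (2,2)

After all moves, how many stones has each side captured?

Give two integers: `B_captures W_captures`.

Answer: 0 1

Derivation:
Move 1: B@(2,0) -> caps B=0 W=0
Move 2: W@(2,1) -> caps B=0 W=0
Move 3: B@(0,2) -> caps B=0 W=0
Move 4: W@(3,1) -> caps B=0 W=0
Move 5: B@(0,3) -> caps B=0 W=0
Move 6: W@(2,3) -> caps B=0 W=0
Move 7: B@(0,1) -> caps B=0 W=0
Move 8: W@(1,0) -> caps B=0 W=0
Move 9: B@(1,2) -> caps B=0 W=0
Move 10: W@(3,0) -> caps B=0 W=1
Move 11: B@(2,2) -> caps B=0 W=1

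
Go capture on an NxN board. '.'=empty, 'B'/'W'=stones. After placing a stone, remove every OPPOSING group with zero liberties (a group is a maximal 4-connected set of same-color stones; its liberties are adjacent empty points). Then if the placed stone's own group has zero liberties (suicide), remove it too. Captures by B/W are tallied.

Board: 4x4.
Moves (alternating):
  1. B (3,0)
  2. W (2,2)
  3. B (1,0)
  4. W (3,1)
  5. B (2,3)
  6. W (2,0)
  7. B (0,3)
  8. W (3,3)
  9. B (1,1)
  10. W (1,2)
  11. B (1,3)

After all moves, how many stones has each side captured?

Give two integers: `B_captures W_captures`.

Move 1: B@(3,0) -> caps B=0 W=0
Move 2: W@(2,2) -> caps B=0 W=0
Move 3: B@(1,0) -> caps B=0 W=0
Move 4: W@(3,1) -> caps B=0 W=0
Move 5: B@(2,3) -> caps B=0 W=0
Move 6: W@(2,0) -> caps B=0 W=1
Move 7: B@(0,3) -> caps B=0 W=1
Move 8: W@(3,3) -> caps B=0 W=1
Move 9: B@(1,1) -> caps B=0 W=1
Move 10: W@(1,2) -> caps B=0 W=1
Move 11: B@(1,3) -> caps B=0 W=1

Answer: 0 1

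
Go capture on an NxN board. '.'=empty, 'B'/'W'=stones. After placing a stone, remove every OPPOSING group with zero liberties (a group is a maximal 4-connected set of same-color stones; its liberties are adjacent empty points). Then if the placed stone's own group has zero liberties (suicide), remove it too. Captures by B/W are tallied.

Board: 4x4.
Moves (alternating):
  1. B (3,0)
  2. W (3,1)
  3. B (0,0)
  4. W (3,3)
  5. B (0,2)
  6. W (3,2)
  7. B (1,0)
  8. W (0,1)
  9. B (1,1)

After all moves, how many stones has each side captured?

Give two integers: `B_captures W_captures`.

Answer: 1 0

Derivation:
Move 1: B@(3,0) -> caps B=0 W=0
Move 2: W@(3,1) -> caps B=0 W=0
Move 3: B@(0,0) -> caps B=0 W=0
Move 4: W@(3,3) -> caps B=0 W=0
Move 5: B@(0,2) -> caps B=0 W=0
Move 6: W@(3,2) -> caps B=0 W=0
Move 7: B@(1,0) -> caps B=0 W=0
Move 8: W@(0,1) -> caps B=0 W=0
Move 9: B@(1,1) -> caps B=1 W=0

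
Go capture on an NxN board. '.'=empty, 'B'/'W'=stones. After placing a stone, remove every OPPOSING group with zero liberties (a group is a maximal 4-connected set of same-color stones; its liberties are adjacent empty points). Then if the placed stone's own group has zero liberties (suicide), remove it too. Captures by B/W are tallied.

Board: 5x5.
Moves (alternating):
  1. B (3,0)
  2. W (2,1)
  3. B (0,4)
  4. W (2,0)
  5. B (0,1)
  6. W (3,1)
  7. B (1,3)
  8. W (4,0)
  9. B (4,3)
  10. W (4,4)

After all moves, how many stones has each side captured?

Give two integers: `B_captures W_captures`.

Move 1: B@(3,0) -> caps B=0 W=0
Move 2: W@(2,1) -> caps B=0 W=0
Move 3: B@(0,4) -> caps B=0 W=0
Move 4: W@(2,0) -> caps B=0 W=0
Move 5: B@(0,1) -> caps B=0 W=0
Move 6: W@(3,1) -> caps B=0 W=0
Move 7: B@(1,3) -> caps B=0 W=0
Move 8: W@(4,0) -> caps B=0 W=1
Move 9: B@(4,3) -> caps B=0 W=1
Move 10: W@(4,4) -> caps B=0 W=1

Answer: 0 1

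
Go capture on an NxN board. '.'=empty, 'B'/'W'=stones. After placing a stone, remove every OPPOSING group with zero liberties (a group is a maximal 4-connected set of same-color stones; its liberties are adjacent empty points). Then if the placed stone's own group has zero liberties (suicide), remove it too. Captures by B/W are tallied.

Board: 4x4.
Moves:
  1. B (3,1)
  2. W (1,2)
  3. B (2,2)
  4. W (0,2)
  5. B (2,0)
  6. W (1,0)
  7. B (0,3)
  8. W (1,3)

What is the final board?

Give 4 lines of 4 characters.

Answer: ..W.
W.WW
B.B.
.B..

Derivation:
Move 1: B@(3,1) -> caps B=0 W=0
Move 2: W@(1,2) -> caps B=0 W=0
Move 3: B@(2,2) -> caps B=0 W=0
Move 4: W@(0,2) -> caps B=0 W=0
Move 5: B@(2,0) -> caps B=0 W=0
Move 6: W@(1,0) -> caps B=0 W=0
Move 7: B@(0,3) -> caps B=0 W=0
Move 8: W@(1,3) -> caps B=0 W=1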